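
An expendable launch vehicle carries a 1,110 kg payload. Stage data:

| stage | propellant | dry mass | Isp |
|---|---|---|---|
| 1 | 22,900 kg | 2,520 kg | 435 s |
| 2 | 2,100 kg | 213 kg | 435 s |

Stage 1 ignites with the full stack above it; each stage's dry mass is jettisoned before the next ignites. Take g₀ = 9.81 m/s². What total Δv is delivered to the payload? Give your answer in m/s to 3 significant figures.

Ignition mass of stage 1 = 22,900+2,520 + 2,100+213 + 1,110 = 28,843 kg.
Stage 1: m₀ = 28,843 kg, m_f = 28,843 − 22,900 = 5,943 kg; Δv = 435×9.81×ln(4.853) = 4267.4×1.5797 ≈ 6741 m/s.
Stage 2: m₀ = 3,423 kg, m_f = 3,423 − 2,100 = 1,323 kg; Δv = 435×9.81×ln(2.587) = 4267.4×0.9506 ≈ 4057 m/s.
Total Δv = 6741 + 4057 = 10798 m/s.

Δv ≈ 10800 m/s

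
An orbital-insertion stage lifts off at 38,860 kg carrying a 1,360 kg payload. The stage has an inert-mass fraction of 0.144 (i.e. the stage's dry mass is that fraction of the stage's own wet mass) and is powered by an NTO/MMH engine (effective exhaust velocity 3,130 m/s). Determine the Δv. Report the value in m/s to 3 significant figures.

Stage wet mass = m₀ − payload = 38,860 − 1,360 = 37,500 kg.
Stage dry mass = ε × stage wet mass = 0.144 × 37,500 = 5,400 kg.
Burnout mass m_f = stage dry + payload = 5,400 + 1,360 = 6,760 kg.
Rocket equation: Δv = v_e · ln(38,860/6,760) = 3130.0 × ln(5.749) = 3130.0 × 1.7489 ≈ 5474 m/s.

Δv ≈ 5470 m/s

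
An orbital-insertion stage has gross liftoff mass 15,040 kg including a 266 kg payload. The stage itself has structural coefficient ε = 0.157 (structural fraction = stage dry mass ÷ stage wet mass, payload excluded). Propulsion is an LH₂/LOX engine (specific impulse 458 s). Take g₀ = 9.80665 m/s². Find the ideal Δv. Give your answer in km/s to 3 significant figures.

Stage wet mass = m₀ − payload = 15,040 − 266 = 14,774 kg.
Stage dry mass = ε × stage wet mass = 0.157 × 14,774 = 2,319.52 kg.
Burnout mass m_f = stage dry + payload = 2,319.52 + 266 = 2,585.52 kg.
v_e = Isp · g₀ = 458 × 9.80665 = 4491.4 m/s.
By the Tsiolkovsky rocket equation, Δv = v_e · ln(15,040/2,585.52) = 4491.4 × ln(5.817) = 4491.4 × 1.7608 ≈ 7908 m/s.

Δv ≈ 7.91 km/s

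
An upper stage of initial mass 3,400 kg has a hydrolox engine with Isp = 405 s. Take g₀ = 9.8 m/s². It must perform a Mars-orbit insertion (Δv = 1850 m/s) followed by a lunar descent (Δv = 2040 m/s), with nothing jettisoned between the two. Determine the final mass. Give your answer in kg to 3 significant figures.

v_e = Isp · g₀ = 405 × 9.8 = 3969.0 m/s.
After the first burn: m = 3400 × exp(−1850/3969.0) = 3400 × 0.62744 = 2,133.3 kg.
After the second burn: m = 2,133.3 × exp(−2040/3969.0) = 2,133.3 × 0.59811 = 1,275.95 kg.

final mass ≈ 1280 kg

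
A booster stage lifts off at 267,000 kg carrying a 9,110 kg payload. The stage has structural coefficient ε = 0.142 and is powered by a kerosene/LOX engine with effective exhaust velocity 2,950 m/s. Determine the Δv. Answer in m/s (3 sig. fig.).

Stage wet mass = m₀ − payload = 267,000 − 9,110 = 257,890 kg.
Stage dry mass = ε × stage wet mass = 0.142 × 257,890 = 36,620.4 kg.
Burnout mass m_f = stage dry + payload = 36,620.4 + 9,110 = 45,730.4 kg.
By the Tsiolkovsky rocket equation, Δv = v_e · ln(267,000/45,730.4) = 2950.0 × ln(5.839) = 2950.0 × 1.7645 ≈ 5205 m/s.

Δv ≈ 5210 m/s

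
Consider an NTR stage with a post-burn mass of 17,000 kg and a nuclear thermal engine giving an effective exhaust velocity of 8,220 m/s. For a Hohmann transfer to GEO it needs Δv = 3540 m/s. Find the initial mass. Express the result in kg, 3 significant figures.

By the Tsiolkovsky rocket equation, m₀/m_f = exp(Δv / v_e) = exp(3540 / 8220.0) = exp(0.4307) = 1.5383.
m₀ = m_f × 1.5383 = 17,000 × 1.5383 = 26,151.1 kg.

initial mass ≈ 26200 kg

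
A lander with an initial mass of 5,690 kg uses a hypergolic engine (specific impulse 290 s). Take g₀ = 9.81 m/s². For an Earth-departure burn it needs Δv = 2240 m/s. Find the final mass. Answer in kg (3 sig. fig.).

v_e = Isp · g₀ = 290 × 9.81 = 2844.9 m/s.
By the Tsiolkovsky rocket equation, m₀/m_f = exp(Δv / v_e) = exp(2240 / 2844.9) = exp(0.7874) = 2.1976.
m_f = m₀ / 2.1976 = 5,690 / 2.1976 = 2,589.19 kg.

final mass ≈ 2590 kg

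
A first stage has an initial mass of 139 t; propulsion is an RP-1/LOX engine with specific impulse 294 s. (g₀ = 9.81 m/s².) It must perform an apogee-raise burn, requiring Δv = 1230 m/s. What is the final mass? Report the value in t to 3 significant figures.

v_e = Isp · g₀ = 294 × 9.81 = 2884.1 m/s.
m₀/m_f = exp(Δv / v_e) = exp(1230 / 2884.1) = exp(0.4265) = 1.5318.
m_f = m₀ / 1.5318 = 139 / 1.5318 = 90.7429 t.

final mass ≈ 90.7 t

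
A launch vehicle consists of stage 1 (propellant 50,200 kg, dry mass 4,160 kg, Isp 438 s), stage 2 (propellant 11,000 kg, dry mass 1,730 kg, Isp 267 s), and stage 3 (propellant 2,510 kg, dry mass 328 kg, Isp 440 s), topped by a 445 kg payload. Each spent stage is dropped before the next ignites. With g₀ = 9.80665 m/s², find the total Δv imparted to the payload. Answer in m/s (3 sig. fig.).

Δv ≈ 14600 m/s

Ignition mass of stage 1 = 50,200+4,160 + 11,000+1,730 + 2,510+328 + 445 = 70,373 kg.
Stage 1: m₀ = 70,373 kg, m_f = 70,373 − 50,200 = 20,173 kg; Δv = 438×9.80665×ln(3.488) = 4295.3×1.2495 ≈ 5367 m/s.
Stage 2: m₀ = 16,013 kg, m_f = 16,013 − 11,000 = 5,013 kg; Δv = 267×9.80665×ln(3.194) = 2618.4×1.1614 ≈ 3041 m/s.
Stage 3: m₀ = 3,283 kg, m_f = 3,283 − 2,510 = 773 kg; Δv = 440×9.80665×ln(4.247) = 4314.9×1.4462 ≈ 6240 m/s.
Total Δv = 5367 + 3041 + 6240 = 14648 m/s.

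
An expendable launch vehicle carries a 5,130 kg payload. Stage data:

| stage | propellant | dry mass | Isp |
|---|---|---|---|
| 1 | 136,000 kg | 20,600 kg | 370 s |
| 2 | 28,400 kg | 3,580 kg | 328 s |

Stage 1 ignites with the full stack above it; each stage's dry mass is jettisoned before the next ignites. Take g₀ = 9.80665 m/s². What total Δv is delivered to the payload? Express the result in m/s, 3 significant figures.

Δv ≈ 9060 m/s

Ignition mass of stage 1 = 136,000+20,600 + 28,400+3,580 + 5,130 = 193,710 kg.
Stage 1: m₀ = 193,710 kg, m_f = 193,710 − 136,000 = 57,710 kg; Δv = 370×9.80665×ln(3.357) = 3628.5×1.2109 ≈ 4394 m/s.
Stage 2: m₀ = 37,110 kg, m_f = 37,110 − 28,400 = 8,710 kg; Δv = 328×9.80665×ln(4.261) = 3216.6×1.4494 ≈ 4662 m/s.
Total Δv = 4394 + 4662 = 9056 m/s.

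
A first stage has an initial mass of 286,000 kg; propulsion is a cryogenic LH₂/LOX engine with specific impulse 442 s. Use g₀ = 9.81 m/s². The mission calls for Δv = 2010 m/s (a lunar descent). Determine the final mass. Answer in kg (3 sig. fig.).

final mass ≈ 180000 kg

v_e = Isp · g₀ = 442 × 9.81 = 4336.0 m/s.
m₀/m_f = exp(Δv / v_e) = exp(2010 / 4336.0) = exp(0.4636) = 1.5897.
m_f = m₀ / 1.5897 = 286,000 / 1.5897 = 179,908 kg.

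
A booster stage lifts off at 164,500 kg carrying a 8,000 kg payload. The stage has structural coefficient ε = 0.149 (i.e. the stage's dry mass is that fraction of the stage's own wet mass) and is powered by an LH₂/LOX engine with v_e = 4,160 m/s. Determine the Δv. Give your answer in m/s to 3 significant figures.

Δv ≈ 6900 m/s

Stage wet mass = m₀ − payload = 164,500 − 8,000 = 156,500 kg.
Stage dry mass = ε × stage wet mass = 0.149 × 156,500 = 23,318.5 kg.
Burnout mass m_f = stage dry + payload = 23,318.5 + 8,000 = 31,318.5 kg.
Δv = v_e · ln(164,500/31,318.5) = 4160.0 × ln(5.252) = 4160.0 × 1.6587 ≈ 6900 m/s.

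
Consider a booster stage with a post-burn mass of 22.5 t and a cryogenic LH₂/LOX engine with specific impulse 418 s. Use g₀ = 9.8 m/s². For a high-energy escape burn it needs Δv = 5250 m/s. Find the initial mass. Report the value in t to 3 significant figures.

v_e = Isp · g₀ = 418 × 9.8 = 4096.4 m/s.
m₀/m_f = exp(Δv / v_e) = exp(5250 / 4096.4) = exp(1.2816) = 3.6024.
m₀ = m_f × 3.6024 = 22.5 × 3.6024 = 81.054 t.

initial mass ≈ 81.1 t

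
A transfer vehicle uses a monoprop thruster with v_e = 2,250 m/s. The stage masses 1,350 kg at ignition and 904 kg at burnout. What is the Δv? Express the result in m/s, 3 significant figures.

By the Tsiolkovsky rocket equation, Δv = v_e · ln(m₀/m_f) = 2250.0 × ln(1.493) = 2250.0 × 0.4010 ≈ 902.3 m/s.

Δv ≈ 902 m/s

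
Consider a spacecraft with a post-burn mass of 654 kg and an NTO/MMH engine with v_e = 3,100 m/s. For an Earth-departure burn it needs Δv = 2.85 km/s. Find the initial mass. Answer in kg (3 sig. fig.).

initial mass ≈ 1640 kg

Using Δv = v_e ln(m₀/m_f): m₀/m_f = exp(Δv / v_e) = exp(2850 / 3100.0) = exp(0.9194) = 2.5077.
m₀ = m_f × 2.5077 = 654 × 2.5077 = 1,640.04 kg.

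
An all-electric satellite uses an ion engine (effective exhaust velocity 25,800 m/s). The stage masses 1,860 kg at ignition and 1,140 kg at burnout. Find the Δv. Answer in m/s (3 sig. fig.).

Δv ≈ 12600 m/s

By the Tsiolkovsky rocket equation, Δv = v_e · ln(m₀/m_f) = 25800.0 × ln(1.632) = 25800.0 × 0.4895 ≈ 12630.3 m/s.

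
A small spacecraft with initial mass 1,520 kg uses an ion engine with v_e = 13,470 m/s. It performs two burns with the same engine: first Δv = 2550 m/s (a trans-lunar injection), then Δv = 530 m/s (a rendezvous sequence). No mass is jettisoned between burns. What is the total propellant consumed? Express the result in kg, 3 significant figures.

total propellant consumed ≈ 311 kg

After the first burn: m = 1520 × exp(−2550/13470.0) = 1520 × 0.82753 = 1,257.85 kg.
After the second burn: m = 1,257.85 × exp(−530/13470.0) = 1,257.85 × 0.96142 = 1,209.32 kg.
Total propellant = m₀ − m_final = 1520 − 1,209.32 = 310.68 kg.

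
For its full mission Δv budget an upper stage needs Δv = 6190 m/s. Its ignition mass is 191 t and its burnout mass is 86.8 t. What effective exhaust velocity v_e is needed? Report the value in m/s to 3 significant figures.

ln(m₀/m_f) = ln(191000/86800) = ln(2.2) = 0.7887.
By the Tsiolkovsky rocket equation, v_e = Δv / ln(m₀/m_f) = 6190 / 0.7887 = 7848.7 m/s.

v_e ≈ 7850 m/s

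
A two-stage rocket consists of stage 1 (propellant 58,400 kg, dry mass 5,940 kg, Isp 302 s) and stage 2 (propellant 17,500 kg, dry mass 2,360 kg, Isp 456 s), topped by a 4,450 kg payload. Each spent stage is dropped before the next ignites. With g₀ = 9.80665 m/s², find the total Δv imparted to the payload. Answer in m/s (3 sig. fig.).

Ignition mass of stage 1 = 58,400+5,940 + 17,500+2,360 + 4,450 = 88,650 kg.
Stage 1: m₀ = 88,650 kg, m_f = 88,650 − 58,400 = 30,250 kg; Δv = 302×9.80665×ln(2.931) = 2961.6×1.0752 ≈ 3184 m/s.
Stage 2: m₀ = 24,310 kg, m_f = 24,310 − 17,500 = 6,810 kg; Δv = 456×9.80665×ln(3.57) = 4471.8×1.2725 ≈ 5690 m/s.
Total Δv = 3184 + 5690 = 8874 m/s.

Δv ≈ 8870 m/s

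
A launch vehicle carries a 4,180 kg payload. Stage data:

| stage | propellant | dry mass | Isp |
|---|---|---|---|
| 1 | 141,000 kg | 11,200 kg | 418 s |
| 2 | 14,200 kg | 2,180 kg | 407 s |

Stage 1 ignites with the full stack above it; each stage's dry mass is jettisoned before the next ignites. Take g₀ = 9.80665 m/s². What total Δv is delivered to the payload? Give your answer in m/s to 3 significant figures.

Ignition mass of stage 1 = 141,000+11,200 + 14,200+2,180 + 4,180 = 172,760 kg.
Stage 1: m₀ = 172,760 kg, m_f = 172,760 − 141,000 = 31,760 kg; Δv = 418×9.80665×ln(5.44) = 4099.2×1.6937 ≈ 6943 m/s.
Stage 2: m₀ = 20,560 kg, m_f = 20,560 − 14,200 = 6,360 kg; Δv = 407×9.80665×ln(3.233) = 3991.3×1.1733 ≈ 4683 m/s.
Total Δv = 6943 + 4683 = 11626 m/s.

Δv ≈ 11600 m/s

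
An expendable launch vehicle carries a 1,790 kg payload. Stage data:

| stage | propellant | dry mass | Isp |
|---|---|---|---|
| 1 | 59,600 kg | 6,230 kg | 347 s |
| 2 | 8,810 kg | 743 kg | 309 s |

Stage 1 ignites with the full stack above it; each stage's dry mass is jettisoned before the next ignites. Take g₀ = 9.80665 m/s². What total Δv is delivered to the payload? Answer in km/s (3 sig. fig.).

Δv ≈ 9.58 km/s

Ignition mass of stage 1 = 59,600+6,230 + 8,810+743 + 1,790 = 77,173 kg.
Stage 1: m₀ = 77,173 kg, m_f = 77,173 − 59,600 = 17,573 kg; Δv = 347×9.80665×ln(4.392) = 3402.9×1.4797 ≈ 5035 m/s.
Stage 2: m₀ = 11,343 kg, m_f = 11,343 − 8,810 = 2,533 kg; Δv = 309×9.80665×ln(4.478) = 3030.3×1.4992 ≈ 4543 m/s.
Total Δv = 5035 + 4543 = 9578 m/s.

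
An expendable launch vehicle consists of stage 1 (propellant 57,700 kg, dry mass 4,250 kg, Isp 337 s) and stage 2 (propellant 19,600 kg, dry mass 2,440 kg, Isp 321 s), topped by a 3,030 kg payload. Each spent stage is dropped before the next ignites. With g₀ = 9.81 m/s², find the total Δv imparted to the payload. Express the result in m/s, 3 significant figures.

Δv ≈ 8390 m/s

Ignition mass of stage 1 = 57,700+4,250 + 19,600+2,440 + 3,030 = 87,020 kg.
Stage 1: m₀ = 87,020 kg, m_f = 87,020 − 57,700 = 29,320 kg; Δv = 337×9.81×ln(2.968) = 3306.0×1.0879 ≈ 3596 m/s.
Stage 2: m₀ = 25,070 kg, m_f = 25,070 − 19,600 = 5,470 kg; Δv = 321×9.81×ln(4.583) = 3149.0×1.5224 ≈ 4794 m/s.
Total Δv = 3596 + 4794 = 8390 m/s.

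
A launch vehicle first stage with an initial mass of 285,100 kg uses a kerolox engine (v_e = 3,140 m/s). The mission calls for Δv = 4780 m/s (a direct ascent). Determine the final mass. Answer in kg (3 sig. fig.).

Rocket equation: m₀/m_f = exp(Δv / v_e) = exp(4780 / 3140.0) = exp(1.5223) = 4.5827.
m_f = m₀ / 4.5827 = 285,100 / 4.5827 = 62,212.2 kg.

final mass ≈ 62200 kg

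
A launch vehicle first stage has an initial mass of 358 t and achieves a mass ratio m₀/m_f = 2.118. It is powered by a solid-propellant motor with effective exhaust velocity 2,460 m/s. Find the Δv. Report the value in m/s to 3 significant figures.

By the Tsiolkovsky rocket equation, Δv = v_e · ln(2.118) = 2460.0 × 0.7505 ≈ 1846.2 m/s.

Δv ≈ 1850 m/s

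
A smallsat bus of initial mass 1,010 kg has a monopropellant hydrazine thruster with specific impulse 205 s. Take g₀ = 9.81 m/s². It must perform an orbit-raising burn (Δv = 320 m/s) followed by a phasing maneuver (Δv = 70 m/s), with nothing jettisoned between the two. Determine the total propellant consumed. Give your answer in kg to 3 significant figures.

total propellant consumed ≈ 178 kg

v_e = Isp · g₀ = 205 × 9.81 = 2011.1 m/s.
After the first burn: m = 1010 × exp(−320/2011.1) = 1010 × 0.85289 = 861.419 kg.
After the second burn: m = 861.419 × exp(−70/2011.1) = 861.419 × 0.96579 = 831.95 kg.
Total propellant = m₀ − m_final = 1010 − 831.95 = 178.05 kg.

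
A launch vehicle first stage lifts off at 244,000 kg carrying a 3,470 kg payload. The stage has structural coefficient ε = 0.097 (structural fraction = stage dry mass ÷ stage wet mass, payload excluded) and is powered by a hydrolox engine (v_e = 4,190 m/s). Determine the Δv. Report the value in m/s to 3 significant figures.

Stage wet mass = m₀ − payload = 244,000 − 3,470 = 240,530 kg.
Stage dry mass = ε × stage wet mass = 0.097 × 240,530 = 23,331.4 kg.
Burnout mass m_f = stage dry + payload = 23,331.4 + 3,470 = 26,801.4 kg.
Using Δv = v_e ln(m₀/m_f): Δv = v_e · ln(244,000/26,801.4) = 4190.0 × ln(9.104) = 4190.0 × 2.2087 ≈ 9255 m/s.

Δv ≈ 9250 m/s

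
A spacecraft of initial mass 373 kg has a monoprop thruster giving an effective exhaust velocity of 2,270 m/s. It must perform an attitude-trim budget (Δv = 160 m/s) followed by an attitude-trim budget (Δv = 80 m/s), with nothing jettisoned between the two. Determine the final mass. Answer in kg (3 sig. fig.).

After the first burn: m = 373 × exp(−160/2270.0) = 373 × 0.93194 = 347.614 kg.
After the second burn: m = 347.614 × exp(−80/2270.0) = 347.614 × 0.96537 = 335.576 kg.

final mass ≈ 336 kg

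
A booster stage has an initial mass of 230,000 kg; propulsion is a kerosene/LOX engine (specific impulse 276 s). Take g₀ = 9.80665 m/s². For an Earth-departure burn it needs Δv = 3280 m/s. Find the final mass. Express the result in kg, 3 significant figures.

final mass ≈ 68500 kg

v_e = Isp · g₀ = 276 × 9.80665 = 2706.6 m/s.
m₀/m_f = exp(Δv / v_e) = exp(3280 / 2706.6) = exp(1.2118) = 3.3596.
m_f = m₀ / 3.3596 = 230,000 / 3.3596 = 68,460.5 kg.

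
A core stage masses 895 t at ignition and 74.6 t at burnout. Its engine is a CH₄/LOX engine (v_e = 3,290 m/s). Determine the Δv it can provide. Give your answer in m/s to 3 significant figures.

Δv ≈ 8170 m/s

Using Δv = v_e ln(m₀/m_f): Δv = v_e · ln(m₀/m_f) = 3290.0 × ln(12) = 3290.0 × 2.4847 ≈ 8174.6 m/s.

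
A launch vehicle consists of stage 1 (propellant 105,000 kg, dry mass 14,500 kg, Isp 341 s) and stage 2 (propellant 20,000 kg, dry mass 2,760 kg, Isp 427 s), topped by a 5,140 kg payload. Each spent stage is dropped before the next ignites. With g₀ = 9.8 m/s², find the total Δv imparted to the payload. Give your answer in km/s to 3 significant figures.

Δv ≈ 9.44 km/s

Ignition mass of stage 1 = 105,000+14,500 + 20,000+2,760 + 5,140 = 147,400 kg.
Stage 1: m₀ = 147,400 kg, m_f = 147,400 − 105,000 = 42,400 kg; Δv = 341×9.8×ln(3.476) = 3341.8×1.2460 ≈ 4164 m/s.
Stage 2: m₀ = 27,900 kg, m_f = 27,900 − 20,000 = 7,900 kg; Δv = 427×9.8×ln(3.532) = 4184.6×1.2618 ≈ 5280 m/s.
Total Δv = 4164 + 5280 = 9444 m/s.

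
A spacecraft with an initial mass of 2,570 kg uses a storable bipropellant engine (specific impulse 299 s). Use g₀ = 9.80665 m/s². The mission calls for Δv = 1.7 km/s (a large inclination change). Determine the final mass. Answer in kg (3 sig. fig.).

final mass ≈ 1440 kg

v_e = Isp · g₀ = 299 × 9.80665 = 2932.2 m/s.
Using Δv = v_e ln(m₀/m_f): m₀/m_f = exp(Δv / v_e) = exp(1700 / 2932.2) = exp(0.5798) = 1.7856.
m_f = m₀ / 1.7856 = 2,570 / 1.7856 = 1,439.29 kg.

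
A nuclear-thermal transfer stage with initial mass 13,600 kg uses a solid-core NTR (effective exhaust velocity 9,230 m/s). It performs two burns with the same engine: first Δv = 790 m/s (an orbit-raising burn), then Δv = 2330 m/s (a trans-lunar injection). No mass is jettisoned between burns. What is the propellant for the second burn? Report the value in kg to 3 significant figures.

After the first burn: m = 13600 × exp(−790/9230.0) = 13600 × 0.91797 = 12,484.4 kg.
After the second burn: m = 12,484.4 × exp(−2330/9230.0) = 12,484.4 × 0.77690 = 9,699.13 kg.
Second-burn propellant = 12,484.4 − 9,699.13 = 2,785.27 kg.

propellant for the second burn ≈ 2790 kg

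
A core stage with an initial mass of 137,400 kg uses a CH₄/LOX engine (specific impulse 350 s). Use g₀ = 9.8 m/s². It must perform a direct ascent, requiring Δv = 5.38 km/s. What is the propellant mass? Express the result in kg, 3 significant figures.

propellant mass ≈ 109000 kg

v_e = Isp · g₀ = 350 × 9.8 = 3430.0 m/s.
By the Tsiolkovsky rocket equation, m₀/m_f = exp(Δv / v_e) = exp(5380 / 3430.0) = exp(1.5685) = 4.7995.
m_f = 137,400 / 4.7995 = 28,628 kg, so propellant = m₀ − m_f = 137,400 − 28,628 = 108,772 kg.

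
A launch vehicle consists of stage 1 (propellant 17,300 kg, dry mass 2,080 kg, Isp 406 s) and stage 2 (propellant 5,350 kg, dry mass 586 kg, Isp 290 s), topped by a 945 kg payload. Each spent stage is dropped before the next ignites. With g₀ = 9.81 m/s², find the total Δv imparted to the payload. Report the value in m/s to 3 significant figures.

Ignition mass of stage 1 = 17,300+2,080 + 5,350+586 + 945 = 26,261 kg.
Stage 1: m₀ = 26,261 kg, m_f = 26,261 − 17,300 = 8,961 kg; Δv = 406×9.81×ln(2.931) = 3982.9×1.0752 ≈ 4282 m/s.
Stage 2: m₀ = 6,881 kg, m_f = 6,881 − 5,350 = 1,531 kg; Δv = 290×9.81×ln(4.494) = 2844.9×1.5028 ≈ 4275 m/s.
Total Δv = 4282 + 4275 = 8557 m/s.

Δv ≈ 8560 m/s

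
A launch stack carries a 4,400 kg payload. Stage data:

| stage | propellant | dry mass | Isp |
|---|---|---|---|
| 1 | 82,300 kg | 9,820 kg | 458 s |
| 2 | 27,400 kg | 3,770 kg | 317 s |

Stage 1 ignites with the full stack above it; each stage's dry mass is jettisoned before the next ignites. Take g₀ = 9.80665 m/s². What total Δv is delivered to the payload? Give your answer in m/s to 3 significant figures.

Δv ≈ 9220 m/s

Ignition mass of stage 1 = 82,300+9,820 + 27,400+3,770 + 4,400 = 127,690 kg.
Stage 1: m₀ = 127,690 kg, m_f = 127,690 − 82,300 = 45,390 kg; Δv = 458×9.80665×ln(2.813) = 4491.4×1.0343 ≈ 4646 m/s.
Stage 2: m₀ = 35,570 kg, m_f = 35,570 − 27,400 = 8,170 kg; Δv = 317×9.80665×ln(4.354) = 3108.7×1.4710 ≈ 4573 m/s.
Total Δv = 4646 + 4573 = 9219 m/s.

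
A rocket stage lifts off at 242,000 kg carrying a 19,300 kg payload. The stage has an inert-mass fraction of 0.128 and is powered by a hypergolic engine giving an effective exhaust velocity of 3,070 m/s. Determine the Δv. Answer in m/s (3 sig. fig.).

Stage wet mass = m₀ − payload = 242,000 − 19,300 = 222,700 kg.
Stage dry mass = ε × stage wet mass = 0.128 × 222,700 = 28,505.6 kg.
Burnout mass m_f = stage dry + payload = 28,505.6 + 19,300 = 47,805.6 kg.
By the Tsiolkovsky rocket equation, Δv = v_e · ln(242,000/47,805.6) = 3070.0 × ln(5.062) = 3070.0 × 1.6218 ≈ 4979 m/s.

Δv ≈ 4980 m/s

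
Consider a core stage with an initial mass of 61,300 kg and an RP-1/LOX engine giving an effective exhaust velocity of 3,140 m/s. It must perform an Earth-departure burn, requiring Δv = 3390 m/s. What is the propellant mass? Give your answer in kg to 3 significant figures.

From the ideal rocket equation, m₀/m_f = exp(Δv / v_e) = exp(3390 / 3140.0) = exp(1.0796) = 2.9436.
m_f = 61,300 / 2.9436 = 20,824.8 kg, so propellant = m₀ − m_f = 61,300 − 20,824.8 = 40,475.2 kg.

propellant mass ≈ 40500 kg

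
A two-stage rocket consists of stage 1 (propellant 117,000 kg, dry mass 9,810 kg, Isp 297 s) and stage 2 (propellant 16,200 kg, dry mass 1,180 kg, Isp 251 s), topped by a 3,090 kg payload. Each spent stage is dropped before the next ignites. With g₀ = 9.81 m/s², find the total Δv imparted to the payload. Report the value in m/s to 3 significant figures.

Δv ≈ 8470 m/s

Ignition mass of stage 1 = 117,000+9,810 + 16,200+1,180 + 3,090 = 147,280 kg.
Stage 1: m₀ = 147,280 kg, m_f = 147,280 − 117,000 = 30,280 kg; Δv = 297×9.81×ln(4.864) = 2913.6×1.5818 ≈ 4609 m/s.
Stage 2: m₀ = 20,470 kg, m_f = 20,470 − 16,200 = 4,270 kg; Δv = 251×9.81×ln(4.794) = 2462.3×1.5673 ≈ 3859 m/s.
Total Δv = 4609 + 3859 = 8468 m/s.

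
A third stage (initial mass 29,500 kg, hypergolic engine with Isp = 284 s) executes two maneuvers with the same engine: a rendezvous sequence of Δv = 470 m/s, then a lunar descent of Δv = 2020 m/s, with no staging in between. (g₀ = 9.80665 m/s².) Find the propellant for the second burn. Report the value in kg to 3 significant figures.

propellant for the second burn ≈ 12900 kg

v_e = Isp · g₀ = 284 × 9.80665 = 2785.1 m/s.
After the first burn: m = 29500 × exp(−470/2785.1) = 29500 × 0.84472 = 24,919.2 kg.
After the second burn: m = 24,919.2 × exp(−2020/2785.1) = 24,919.2 × 0.48418 = 12,065.4 kg.
Second-burn propellant = 24,919.2 − 12,065.4 = 12,853.8 kg.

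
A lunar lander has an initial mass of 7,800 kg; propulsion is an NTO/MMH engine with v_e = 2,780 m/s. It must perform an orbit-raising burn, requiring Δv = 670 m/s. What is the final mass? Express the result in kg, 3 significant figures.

Using Δv = v_e ln(m₀/m_f): m₀/m_f = exp(Δv / v_e) = exp(670 / 2780.0) = exp(0.2410) = 1.2725.
m_f = m₀ / 1.2725 = 7,800 / 1.2725 = 6,129.67 kg.

final mass ≈ 6130 kg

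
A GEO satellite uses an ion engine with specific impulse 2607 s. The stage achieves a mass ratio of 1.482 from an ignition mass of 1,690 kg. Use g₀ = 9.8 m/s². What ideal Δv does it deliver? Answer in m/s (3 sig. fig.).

v_e = Isp · g₀ = 2607 × 9.8 = 25548.6 m/s.
Using Δv = v_e ln(m₀/m_f): Δv = v_e · ln(1.482) = 25548.6 × 0.3934 ≈ 10050.6 m/s.

Δv ≈ 10100 m/s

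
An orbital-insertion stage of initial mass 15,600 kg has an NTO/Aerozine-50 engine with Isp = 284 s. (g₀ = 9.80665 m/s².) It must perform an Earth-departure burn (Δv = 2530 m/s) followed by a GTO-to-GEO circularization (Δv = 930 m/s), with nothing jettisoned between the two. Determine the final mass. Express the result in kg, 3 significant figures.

v_e = Isp · g₀ = 284 × 9.80665 = 2785.1 m/s.
After the first burn: m = 15600 × exp(−2530/2785.1) = 15600 × 0.40317 = 6,289.45 kg.
After the second burn: m = 6,289.45 × exp(−930/2785.1) = 6,289.45 × 0.71611 = 4,503.94 kg.

final mass ≈ 4500 kg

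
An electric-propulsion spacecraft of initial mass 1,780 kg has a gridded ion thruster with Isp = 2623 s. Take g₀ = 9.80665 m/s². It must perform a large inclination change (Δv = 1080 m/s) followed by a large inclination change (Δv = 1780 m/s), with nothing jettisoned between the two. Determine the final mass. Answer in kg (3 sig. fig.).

v_e = Isp · g₀ = 2623 × 9.80665 = 25722.8 m/s.
After the first burn: m = 1780 × exp(−1080/25722.8) = 1780 × 0.95888 = 1,706.81 kg.
After the second burn: m = 1,706.81 × exp(−1780/25722.8) = 1,706.81 × 0.93314 = 1,592.69 kg.

final mass ≈ 1590 kg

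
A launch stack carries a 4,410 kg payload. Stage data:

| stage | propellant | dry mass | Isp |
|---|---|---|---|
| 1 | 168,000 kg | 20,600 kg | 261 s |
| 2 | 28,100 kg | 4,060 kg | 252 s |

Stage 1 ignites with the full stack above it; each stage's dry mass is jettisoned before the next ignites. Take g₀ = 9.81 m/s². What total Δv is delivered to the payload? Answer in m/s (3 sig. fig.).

Δv ≈ 7130 m/s

Ignition mass of stage 1 = 168,000+20,600 + 28,100+4,060 + 4,410 = 225,170 kg.
Stage 1: m₀ = 225,170 kg, m_f = 225,170 − 168,000 = 57,170 kg; Δv = 261×9.81×ln(3.939) = 2560.4×1.3708 ≈ 3510 m/s.
Stage 2: m₀ = 36,570 kg, m_f = 36,570 − 28,100 = 8,470 kg; Δv = 252×9.81×ln(4.318) = 2472.1×1.4627 ≈ 3616 m/s.
Total Δv = 3510 + 3616 = 7126 m/s.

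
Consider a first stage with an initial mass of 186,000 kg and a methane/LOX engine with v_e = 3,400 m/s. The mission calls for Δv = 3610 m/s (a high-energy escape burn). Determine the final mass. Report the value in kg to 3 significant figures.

By the Tsiolkovsky rocket equation, m₀/m_f = exp(Δv / v_e) = exp(3610 / 3400.0) = exp(1.0618) = 2.8915.
m_f = m₀ / 2.8915 = 186,000 / 2.8915 = 64,326.5 kg.

final mass ≈ 64300 kg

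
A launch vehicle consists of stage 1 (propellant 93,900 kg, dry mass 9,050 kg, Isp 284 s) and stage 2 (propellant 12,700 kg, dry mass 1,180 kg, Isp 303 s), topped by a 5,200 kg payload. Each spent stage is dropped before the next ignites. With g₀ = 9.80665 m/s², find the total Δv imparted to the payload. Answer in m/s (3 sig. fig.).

Ignition mass of stage 1 = 93,900+9,050 + 12,700+1,180 + 5,200 = 122,030 kg.
Stage 1: m₀ = 122,030 kg, m_f = 122,030 − 93,900 = 28,130 kg; Δv = 284×9.80665×ln(4.338) = 2785.1×1.4674 ≈ 4087 m/s.
Stage 2: m₀ = 19,080 kg, m_f = 19,080 − 12,700 = 6,380 kg; Δv = 303×9.80665×ln(2.991) = 2971.4×1.0955 ≈ 3255 m/s.
Total Δv = 4087 + 3255 = 7342 m/s.

Δv ≈ 7340 m/s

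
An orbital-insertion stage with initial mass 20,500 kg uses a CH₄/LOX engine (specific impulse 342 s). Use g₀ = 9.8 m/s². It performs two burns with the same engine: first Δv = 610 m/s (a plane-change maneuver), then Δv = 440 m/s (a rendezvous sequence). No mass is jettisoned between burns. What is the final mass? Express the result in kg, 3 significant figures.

v_e = Isp · g₀ = 342 × 9.8 = 3351.6 m/s.
After the first burn: m = 20500 × exp(−610/3351.6) = 20500 × 0.83360 = 17,088.8 kg.
After the second burn: m = 17,088.8 × exp(−440/3351.6) = 17,088.8 × 0.87697 = 14,986.4 kg.

final mass ≈ 15000 kg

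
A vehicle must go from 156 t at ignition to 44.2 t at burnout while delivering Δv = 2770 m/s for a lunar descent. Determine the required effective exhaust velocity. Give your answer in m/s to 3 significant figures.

v_e ≈ 2200 m/s

ln(m₀/m_f) = ln(156000/44200) = ln(3.529) = 1.2611.
Rocket equation: v_e = Δv / ln(m₀/m_f) = 2770 / 1.2611 = 2196.4 m/s.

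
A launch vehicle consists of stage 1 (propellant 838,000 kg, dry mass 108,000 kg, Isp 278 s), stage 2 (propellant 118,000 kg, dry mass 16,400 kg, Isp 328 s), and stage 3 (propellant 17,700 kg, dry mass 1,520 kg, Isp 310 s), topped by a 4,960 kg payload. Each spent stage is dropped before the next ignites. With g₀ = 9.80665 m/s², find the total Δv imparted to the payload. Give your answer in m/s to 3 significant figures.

Δv ≈ 12300 m/s

Ignition mass of stage 1 = 838,000+108,000 + 118,000+16,400 + 17,700+1,520 + 4,960 = 1,104,580 kg.
Stage 1: m₀ = 1,104,580 kg, m_f = 1,104,580 − 838,000 = 266,580 kg; Δv = 278×9.80665×ln(4.144) = 2726.2×1.4215 ≈ 3875 m/s.
Stage 2: m₀ = 158,580 kg, m_f = 158,580 − 118,000 = 40,580 kg; Δv = 328×9.80665×ln(3.908) = 3216.6×1.3630 ≈ 4384 m/s.
Stage 3: m₀ = 24,180 kg, m_f = 24,180 − 17,700 = 6,480 kg; Δv = 310×9.80665×ln(3.731) = 3040.1×1.3168 ≈ 4003 m/s.
Total Δv = 3875 + 4384 + 4003 = 12262 m/s.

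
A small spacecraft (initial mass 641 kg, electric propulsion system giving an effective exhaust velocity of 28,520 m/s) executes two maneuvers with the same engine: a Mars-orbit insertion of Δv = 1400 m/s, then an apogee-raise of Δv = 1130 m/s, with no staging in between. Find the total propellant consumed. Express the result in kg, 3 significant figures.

total propellant consumed ≈ 54.4 kg

After the first burn: m = 641 × exp(−1400/28520.0) = 641 × 0.95210 = 610.296 kg.
After the second burn: m = 610.296 × exp(−1130/28520.0) = 610.296 × 0.96115 = 586.586 kg.
Total propellant = m₀ − m_final = 641 − 586.586 = 54.414 kg.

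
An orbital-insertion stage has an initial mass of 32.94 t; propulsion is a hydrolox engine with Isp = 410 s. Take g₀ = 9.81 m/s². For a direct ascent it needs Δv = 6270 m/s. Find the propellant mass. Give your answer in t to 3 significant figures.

propellant mass ≈ 26.0 t

v_e = Isp · g₀ = 410 × 9.81 = 4022.1 m/s.
Using Δv = v_e ln(m₀/m_f): m₀/m_f = exp(Δv / v_e) = exp(6270 / 4022.1) = exp(1.5589) = 4.7535.
m_f = 32.94 / 4.7535 = 6.92963 t, so propellant = m₀ − m_f = 32.94 − 6.92963 = 26.01037 t.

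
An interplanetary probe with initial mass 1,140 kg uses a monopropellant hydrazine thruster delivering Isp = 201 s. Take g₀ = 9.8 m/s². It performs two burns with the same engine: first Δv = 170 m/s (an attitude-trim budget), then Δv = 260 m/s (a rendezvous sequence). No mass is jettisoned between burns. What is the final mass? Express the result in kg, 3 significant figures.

final mass ≈ 916 kg

v_e = Isp · g₀ = 201 × 9.8 = 1969.8 m/s.
After the first burn: m = 1140 × exp(−170/1969.8) = 1140 × 0.91732 = 1,045.74 kg.
After the second burn: m = 1,045.74 × exp(−260/1969.8) = 1,045.74 × 0.87635 = 916.434 kg.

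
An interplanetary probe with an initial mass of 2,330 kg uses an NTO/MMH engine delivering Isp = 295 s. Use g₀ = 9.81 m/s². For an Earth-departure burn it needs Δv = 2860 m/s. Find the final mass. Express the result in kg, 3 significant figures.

final mass ≈ 867 kg

v_e = Isp · g₀ = 295 × 9.81 = 2894.0 m/s.
Rocket equation: m₀/m_f = exp(Δv / v_e) = exp(2860 / 2894.0) = exp(0.9883) = 2.6866.
m_f = m₀ / 2.6866 = 2,330 / 2.6866 = 867.267 kg.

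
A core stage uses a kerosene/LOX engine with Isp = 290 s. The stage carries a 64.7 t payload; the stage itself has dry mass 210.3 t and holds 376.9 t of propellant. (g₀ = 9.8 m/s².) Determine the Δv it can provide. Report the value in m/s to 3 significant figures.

Δv ≈ 2450 m/s

v_e = Isp · g₀ = 290 × 9.8 = 2842.0 m/s.
m₀ = payload + dry + propellant = 64.7 + 210.3 + 376.9 = 651.9 t.
m_f = payload + dry = 64.7 + 210.3 = 275 t.
Δv = v_e · ln(m₀/m_f) = 2842.0 × ln(2.371) = 2842.0 × 0.8631 ≈ 2453.0 m/s.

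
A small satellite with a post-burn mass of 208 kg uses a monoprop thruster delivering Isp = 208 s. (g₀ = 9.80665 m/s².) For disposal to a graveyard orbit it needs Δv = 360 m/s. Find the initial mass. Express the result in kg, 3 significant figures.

v_e = Isp · g₀ = 208 × 9.80665 = 2039.8 m/s.
Using Δv = v_e ln(m₀/m_f): m₀/m_f = exp(Δv / v_e) = exp(360 / 2039.8) = exp(0.1765) = 1.1930.
m₀ = m_f × 1.1930 = 208 × 1.1930 = 248.144 kg.

initial mass ≈ 248 kg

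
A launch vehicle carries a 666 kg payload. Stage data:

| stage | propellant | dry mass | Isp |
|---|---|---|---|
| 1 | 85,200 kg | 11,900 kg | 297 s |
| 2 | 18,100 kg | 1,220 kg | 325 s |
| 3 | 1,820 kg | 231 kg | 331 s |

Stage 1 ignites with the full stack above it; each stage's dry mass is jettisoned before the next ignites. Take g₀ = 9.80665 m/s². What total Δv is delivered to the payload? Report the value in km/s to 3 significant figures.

Δv ≈ 12.7 km/s

Ignition mass of stage 1 = 85,200+11,900 + 18,100+1,220 + 1,820+231 + 666 = 119,137 kg.
Stage 1: m₀ = 119,137 kg, m_f = 119,137 − 85,200 = 33,937 kg; Δv = 297×9.80665×ln(3.511) = 2912.6×1.2558 ≈ 3658 m/s.
Stage 2: m₀ = 22,037 kg, m_f = 22,037 − 18,100 = 3,937 kg; Δv = 325×9.80665×ln(5.597) = 3187.2×1.7223 ≈ 5489 m/s.
Stage 3: m₀ = 2,717 kg, m_f = 2,717 − 1,820 = 897 kg; Δv = 331×9.80665×ln(3.029) = 3246.0×1.1082 ≈ 3597 m/s.
Total Δv = 3658 + 5489 + 3597 = 12744 m/s.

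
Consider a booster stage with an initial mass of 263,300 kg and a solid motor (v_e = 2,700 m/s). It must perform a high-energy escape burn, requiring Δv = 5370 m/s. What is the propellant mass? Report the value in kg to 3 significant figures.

propellant mass ≈ 227000 kg

From the ideal rocket equation, m₀/m_f = exp(Δv / v_e) = exp(5370 / 2700.0) = exp(1.9889) = 7.3074.
m_f = 263,300 / 7.3074 = 36,032 kg, so propellant = m₀ − m_f = 263,300 − 36,032 = 227,268 kg.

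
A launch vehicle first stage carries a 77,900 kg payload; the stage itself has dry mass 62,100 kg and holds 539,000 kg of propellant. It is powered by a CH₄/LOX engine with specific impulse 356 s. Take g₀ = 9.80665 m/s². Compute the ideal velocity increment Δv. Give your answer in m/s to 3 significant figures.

Δv ≈ 5510 m/s

v_e = Isp · g₀ = 356 × 9.80665 = 3491.2 m/s.
m₀ = payload + dry + propellant = 77,900 + 62,100 + 539,000 = 679,000 kg.
m_f = payload + dry = 77,900 + 62,100 = 140,000 kg.
Δv = v_e · ln(m₀/m_f) = 3491.2 × ln(4.85) = 3491.2 × 1.5790 ≈ 5512.5 m/s.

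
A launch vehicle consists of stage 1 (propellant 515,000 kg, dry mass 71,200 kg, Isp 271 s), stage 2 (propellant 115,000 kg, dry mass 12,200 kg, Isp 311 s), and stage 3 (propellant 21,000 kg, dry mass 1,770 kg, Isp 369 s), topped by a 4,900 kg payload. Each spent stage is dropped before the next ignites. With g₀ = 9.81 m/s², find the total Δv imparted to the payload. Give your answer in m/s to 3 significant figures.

Δv ≈ 12400 m/s

Ignition mass of stage 1 = 515,000+71,200 + 115,000+12,200 + 21,000+1,770 + 4,900 = 741,070 kg.
Stage 1: m₀ = 741,070 kg, m_f = 741,070 − 515,000 = 226,070 kg; Δv = 271×9.81×ln(3.278) = 2658.5×1.1873 ≈ 3156 m/s.
Stage 2: m₀ = 154,870 kg, m_f = 154,870 − 115,000 = 39,870 kg; Δv = 311×9.81×ln(3.884) = 3050.9×1.3570 ≈ 4140 m/s.
Stage 3: m₀ = 27,670 kg, m_f = 27,670 − 21,000 = 6,670 kg; Δv = 369×9.81×ln(4.148) = 3619.9×1.4227 ≈ 5150 m/s.
Total Δv = 3156 + 4140 + 5150 = 12446 m/s.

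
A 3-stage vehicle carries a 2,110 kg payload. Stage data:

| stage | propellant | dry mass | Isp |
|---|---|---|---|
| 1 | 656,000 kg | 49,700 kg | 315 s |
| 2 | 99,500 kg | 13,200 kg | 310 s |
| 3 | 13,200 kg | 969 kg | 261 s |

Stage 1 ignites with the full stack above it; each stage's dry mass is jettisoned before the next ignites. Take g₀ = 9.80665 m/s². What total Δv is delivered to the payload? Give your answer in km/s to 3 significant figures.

Δv ≈ 13.5 km/s

Ignition mass of stage 1 = 656,000+49,700 + 99,500+13,200 + 13,200+969 + 2,110 = 834,679 kg.
Stage 1: m₀ = 834,679 kg, m_f = 834,679 − 656,000 = 178,679 kg; Δv = 315×9.80665×ln(4.671) = 3089.1×1.5415 ≈ 4762 m/s.
Stage 2: m₀ = 128,979 kg, m_f = 128,979 − 99,500 = 29,479 kg; Δv = 310×9.80665×ln(4.375) = 3040.1×1.4760 ≈ 4487 m/s.
Stage 3: m₀ = 16,279 kg, m_f = 16,279 − 13,200 = 3,079 kg; Δv = 261×9.80665×ln(5.287) = 2559.5×1.6653 ≈ 4262 m/s.
Total Δv = 4762 + 4487 + 4262 = 13511 m/s.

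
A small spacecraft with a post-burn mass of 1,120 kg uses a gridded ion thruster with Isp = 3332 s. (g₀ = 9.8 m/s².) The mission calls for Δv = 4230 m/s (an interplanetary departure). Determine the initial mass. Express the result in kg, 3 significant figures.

v_e = Isp · g₀ = 3332 × 9.8 = 32653.6 m/s.
Using Δv = v_e ln(m₀/m_f): m₀/m_f = exp(Δv / v_e) = exp(4230 / 32653.6) = exp(0.1295) = 1.1383.
m₀ = m_f × 1.1383 = 1,120 × 1.1383 = 1,274.9 kg.

initial mass ≈ 1270 kg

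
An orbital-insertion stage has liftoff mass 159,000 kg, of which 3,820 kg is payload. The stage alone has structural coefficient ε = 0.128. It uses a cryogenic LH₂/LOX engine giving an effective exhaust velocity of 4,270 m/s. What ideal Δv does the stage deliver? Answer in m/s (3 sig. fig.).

Δv ≈ 8130 m/s

Stage wet mass = m₀ − payload = 159,000 − 3,820 = 155,180 kg.
Stage dry mass = ε × stage wet mass = 0.128 × 155,180 = 19,863 kg.
Burnout mass m_f = stage dry + payload = 19,863 + 3,820 = 23,683 kg.
Δv = v_e · ln(159,000/23,683) = 4270.0 × ln(6.714) = 4270.0 × 1.9041 ≈ 8131 m/s.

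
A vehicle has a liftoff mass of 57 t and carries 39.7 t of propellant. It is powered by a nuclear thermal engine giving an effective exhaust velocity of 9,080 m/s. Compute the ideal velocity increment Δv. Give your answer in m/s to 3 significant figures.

Δv ≈ 10800 m/s

m_f = m₀ − m_prop = 57 − 39.7 = 17.3 t.
From the ideal rocket equation, Δv = v_e · ln(m₀/m_f) = 9080.0 × ln(3.295) = 9080.0 × 1.1923 ≈ 10826.5 m/s.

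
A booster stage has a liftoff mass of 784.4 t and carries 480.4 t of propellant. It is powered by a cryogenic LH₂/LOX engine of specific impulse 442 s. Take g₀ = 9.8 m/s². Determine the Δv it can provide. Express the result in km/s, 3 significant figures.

Δv ≈ 4.11 km/s

v_e = Isp · g₀ = 442 × 9.8 = 4331.6 m/s.
m_f = m₀ − m_prop = 784.4 − 480.4 = 304 t.
Using Δv = v_e ln(m₀/m_f): Δv = v_e · ln(m₀/m_f) = 4331.6 × ln(2.58) = 4331.6 × 0.9479 ≈ 4105.9 m/s.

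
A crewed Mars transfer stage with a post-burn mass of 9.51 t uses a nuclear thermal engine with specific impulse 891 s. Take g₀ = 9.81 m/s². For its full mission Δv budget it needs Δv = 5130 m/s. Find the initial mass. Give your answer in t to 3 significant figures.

v_e = Isp · g₀ = 891 × 9.81 = 8740.7 m/s.
By the Tsiolkovsky rocket equation, m₀/m_f = exp(Δv / v_e) = exp(5130 / 8740.7) = exp(0.5869) = 1.7984.
m₀ = m_f × 1.7984 = 9.51 × 1.7984 = 17.1028 t.

initial mass ≈ 17.1 t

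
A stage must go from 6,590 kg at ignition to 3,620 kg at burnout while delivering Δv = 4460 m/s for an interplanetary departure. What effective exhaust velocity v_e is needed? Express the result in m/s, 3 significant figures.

v_e ≈ 7440 m/s

ln(m₀/m_f) = ln(6590/3620) = ln(1.82) = 0.5991.
From the ideal rocket equation, v_e = Δv / ln(m₀/m_f) = 4460 / 0.5991 = 7444.8 m/s.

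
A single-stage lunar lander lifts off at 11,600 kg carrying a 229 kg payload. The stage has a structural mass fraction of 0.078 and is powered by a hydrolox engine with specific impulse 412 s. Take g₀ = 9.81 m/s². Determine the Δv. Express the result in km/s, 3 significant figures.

Δv ≈ 9.46 km/s

Stage wet mass = m₀ − payload = 11,600 − 229 = 11,371 kg.
Stage dry mass = ε × stage wet mass = 0.078 × 11,371 = 886.938 kg.
Burnout mass m_f = stage dry + payload = 886.938 + 229 = 1,115.938 kg.
v_e = Isp · g₀ = 412 × 9.81 = 4041.7 m/s.
Δv = v_e · ln(11,600/1,115.938) = 4041.7 × ln(10.39) = 4041.7 × 2.3413 ≈ 9463 m/s.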